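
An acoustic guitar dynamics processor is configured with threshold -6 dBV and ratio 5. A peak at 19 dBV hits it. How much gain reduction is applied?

The signal is 25 dB above threshold.
A 5:1 ratio leaves 5 dB of that excess.
GR = overshoot in − overshoot out = 25 − 5 = 20 dB.

20 dB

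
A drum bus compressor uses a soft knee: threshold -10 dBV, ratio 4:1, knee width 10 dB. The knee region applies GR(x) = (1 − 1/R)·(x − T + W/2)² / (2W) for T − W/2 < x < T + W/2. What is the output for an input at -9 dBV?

x − T + W/2 = -9 − (-10) + 5 = 6.
GR = (1 − 1/4) × 6² / 20 = 0.75 × 36 / 20 = 1.35 dB.
Output = -9 − 1.35 = -10.35 dBV.

-10.35 dBV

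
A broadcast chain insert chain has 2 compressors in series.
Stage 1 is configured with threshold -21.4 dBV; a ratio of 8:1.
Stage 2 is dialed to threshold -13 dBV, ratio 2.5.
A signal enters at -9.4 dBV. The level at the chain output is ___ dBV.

Stage 1: 12 dB above -21.4 dBV, reduced 8:1 to 1.5 dB above → -19.9 dBV.
Stage 2: below threshold (-19.9 ≤ -13); passes unchanged; output -19.9 dBV.

-19.9 dBV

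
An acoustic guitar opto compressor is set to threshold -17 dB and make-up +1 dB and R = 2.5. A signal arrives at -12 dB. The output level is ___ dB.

Overshoot: -12 − (-17) = 5 dB.
The 5 dB excess becomes 2 dB after 2.5:1 reduction.
Output = -17 + 2 = -15 dB; make-up adds 1 dB, giving -14 dB.

-14 dB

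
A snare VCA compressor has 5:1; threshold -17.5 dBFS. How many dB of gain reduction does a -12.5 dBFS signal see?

4 dB

-12.5 dBFS exceeds the threshold by 5 dB.
A 5:1 ratio leaves 1 dB of that excess.
Gain reduction = 5 − 1 = 4 dB.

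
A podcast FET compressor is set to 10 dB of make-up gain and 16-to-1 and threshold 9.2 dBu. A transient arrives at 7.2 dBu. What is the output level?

7.2 dBu is 2 dB below the 9.2 dBu threshold, so no gain reduction is applied.
Make-up gain adds 10 dB: 7.2 + 10 = 17.2 dBu.

17.2 dBu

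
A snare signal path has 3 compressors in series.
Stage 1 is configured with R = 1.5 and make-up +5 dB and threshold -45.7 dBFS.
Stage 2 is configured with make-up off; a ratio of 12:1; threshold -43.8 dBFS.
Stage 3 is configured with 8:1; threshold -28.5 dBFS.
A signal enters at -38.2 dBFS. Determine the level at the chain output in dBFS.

Stage 1: 7.5 dB above -45.7 dBFS, reduced 1.5:1 to 5 dB above → -40.7 dBFS; +5 dB make-up → -35.7 dBFS.
Stage 2: overshoot 8.1 dB → 8.1/12 = 0.675 dB → -43.125 dBFS.
Stage 3: -43.125 dBFS ≤ -28.5 dBFS, so stage 3 doesn't engage; output -43.125 dBFS.

-43.125 dBFS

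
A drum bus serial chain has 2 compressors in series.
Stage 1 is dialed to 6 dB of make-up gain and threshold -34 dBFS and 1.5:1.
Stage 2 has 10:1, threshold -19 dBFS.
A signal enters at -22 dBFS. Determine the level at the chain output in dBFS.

Stage 1: overshoot 12 dB → 12/1.5 = 8 dB → -26 dBFS; +6 dB make-up → -20 dBFS.
Stage 2: below threshold (-20 ≤ -19); passes unchanged; output -20 dBFS.

-20 dBFS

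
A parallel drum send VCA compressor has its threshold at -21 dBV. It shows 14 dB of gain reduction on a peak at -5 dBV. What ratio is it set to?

Input overshoot = -5 − (-21) = 16 dB.
Output overshoot = 16 − 14 = 2 dB.
Ratio = input overshoot / output overshoot = 16 / 2 = 8.

8:1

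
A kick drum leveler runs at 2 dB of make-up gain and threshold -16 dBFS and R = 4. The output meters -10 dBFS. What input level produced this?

0 dBFS

Remove make-up: -10 − 2 = -12 dBFS.
The compressed level sits -12 − (-16) = 4 dB over threshold.
Undo the ratio: input overshoot = 4 × 4 = 16 dB, giving input = 0 dBFS.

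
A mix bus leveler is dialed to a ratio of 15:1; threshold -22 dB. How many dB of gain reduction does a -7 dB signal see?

14 dB

Overshoot = -7 − (-22) = 15 dB.
A 15:1 ratio leaves 1 dB of that excess.
So the signal is attenuated by 15 − 1 = 14 dB.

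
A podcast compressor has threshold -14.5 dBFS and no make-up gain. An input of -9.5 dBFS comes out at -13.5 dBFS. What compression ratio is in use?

Input overshoot = -9.5 − (-14.5) = 5 dB; output overshoot = -13.5 − (-14.5) = 1 dB.
Ratio = 5 / 1 = 5.

5:1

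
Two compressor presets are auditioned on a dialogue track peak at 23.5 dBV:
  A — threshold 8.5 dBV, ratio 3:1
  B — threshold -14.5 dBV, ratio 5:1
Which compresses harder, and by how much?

B, by 20.4 dB

A: 15 dB over, compressed to 5 dB over, so 10 dB of GR.
B: 38 dB over, compressed to 7.6 dB over, so 30.4 dB of GR.
Difference: 20.4 dB in favour of B.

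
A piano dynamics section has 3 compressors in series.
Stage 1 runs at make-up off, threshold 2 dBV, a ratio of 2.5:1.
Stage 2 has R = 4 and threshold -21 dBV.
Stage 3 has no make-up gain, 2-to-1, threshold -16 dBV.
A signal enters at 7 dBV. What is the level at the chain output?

Stage 1: 7 dBV is 5 dB over 2 dBV; at 2.5:1 that becomes 2 dB over, giving 4 dBV.
Stage 2: overshoot 25 dB → 25/4 = 6.25 dB → -14.75 dBV.
Stage 3: overshoot 1.25 dB → 1.25/2 = 0.625 dB → -15.375 dBV.

-15.375 dBV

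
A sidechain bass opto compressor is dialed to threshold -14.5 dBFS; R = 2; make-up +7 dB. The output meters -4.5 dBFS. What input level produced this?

Stripping the +7 dB make-up gives -11.5 dBFS at the gain stage.
The compressed level sits -11.5 − (-14.5) = 3 dB over threshold.
Undo the ratio: input overshoot = 3 × 2 = 6 dB, giving input = -8.5 dBFS.

-8.5 dBFS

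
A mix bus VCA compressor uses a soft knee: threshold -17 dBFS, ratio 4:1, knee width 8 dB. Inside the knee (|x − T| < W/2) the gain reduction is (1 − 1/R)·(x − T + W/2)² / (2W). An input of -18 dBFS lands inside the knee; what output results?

x − T + W/2 = -18 − (-17) + 4 = 3.
GR = (1 − 1/4) × 3² / 16 = 0.75 × 9 / 16 = 0.421875 dB.
Output = -18 − 0.421875 = -18.421875 dBFS.

-18.421875 dBFS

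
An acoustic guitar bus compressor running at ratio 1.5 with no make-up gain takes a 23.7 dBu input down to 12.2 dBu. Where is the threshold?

Gain reduction = 23.7 − 12.2 = 11.5 dB; output overshoot = GR / (R − 1) = 11.5 / 0.5 = 23 dB.
Threshold = output − output overshoot = 12.2 − 23 = -10.8 dBu.

-10.8 dBu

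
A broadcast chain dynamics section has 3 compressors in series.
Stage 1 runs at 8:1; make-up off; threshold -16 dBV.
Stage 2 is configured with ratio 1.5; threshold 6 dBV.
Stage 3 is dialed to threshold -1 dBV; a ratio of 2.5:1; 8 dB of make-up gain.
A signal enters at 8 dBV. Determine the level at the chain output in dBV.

-5 dBV

Stage 1: 24 dB above -16 dBV, reduced 8:1 to 3 dB above → -13 dBV.
Stage 2: below threshold (-13 ≤ 6); passes unchanged; output -13 dBV.
Stage 3: below threshold (-13 ≤ -1); passes unchanged; make-up brings it to -5 dBV.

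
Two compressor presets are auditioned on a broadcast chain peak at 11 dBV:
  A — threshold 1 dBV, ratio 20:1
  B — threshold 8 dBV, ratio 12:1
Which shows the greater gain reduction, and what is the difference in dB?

A: overshoot 10 dB → output overshoot 0.5 dB → GR 9.5 dB.
B: overshoot 3 dB → output overshoot 0.25 dB → GR 2.75 dB.
A applies 6.75 dB more gain reduction.

A, by 6.75 dB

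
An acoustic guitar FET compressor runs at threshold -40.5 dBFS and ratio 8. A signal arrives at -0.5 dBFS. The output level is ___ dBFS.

-35.5 dBFS

The input is 40 dB above the -40.5 dBFS threshold.
8:1 compression reduces that to 40/8 = 5 dB over.
Output = -40.5 + 5 = -35.5 dBFS.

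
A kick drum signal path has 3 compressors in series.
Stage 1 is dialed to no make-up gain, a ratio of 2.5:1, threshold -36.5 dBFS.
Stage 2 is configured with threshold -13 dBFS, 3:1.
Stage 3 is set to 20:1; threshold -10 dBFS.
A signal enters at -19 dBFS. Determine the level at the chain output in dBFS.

-29.5 dBFS

Stage 1: overshoot 17.5 dB → 17.5/2.5 = 7 dB → -29.5 dBFS.
Stage 2: below threshold (-29.5 ≤ -13); passes unchanged; output -29.5 dBFS.
Stage 3: -29.5 dBFS is at or below the -10 dBFS threshold — no compression; output -29.5 dBFS.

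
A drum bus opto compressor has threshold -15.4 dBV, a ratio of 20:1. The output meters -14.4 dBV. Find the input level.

4.6 dBV

That's 1 dB above the -15.4 dBV threshold.
Input overshoot = R × output overshoot = 20 dB → input = -15.4 + 20 = 4.6 dBV.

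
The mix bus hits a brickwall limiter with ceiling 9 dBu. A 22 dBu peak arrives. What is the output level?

9 dBu

The limiter clamps the peak to its 9 dBu ceiling.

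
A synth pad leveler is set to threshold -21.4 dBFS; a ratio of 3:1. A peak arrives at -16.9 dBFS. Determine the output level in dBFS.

-19.9 dBFS

The input is 4.5 dB above the -21.4 dBFS threshold.
3:1 compression reduces that to 4.5/3 = 1.5 dB over.
That puts the output at -19.9 dBFS.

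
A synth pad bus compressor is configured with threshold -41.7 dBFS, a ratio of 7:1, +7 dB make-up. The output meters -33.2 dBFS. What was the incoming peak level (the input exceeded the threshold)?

-31.2 dBFS

Before make-up, the level was -33.2 − 7 = -40.2 dBFS.
The compressed level sits -40.2 − (-41.7) = 1.5 dB over threshold.
Before 7:1 compression the overshoot was 1.5 × 7 = 10.5 dB, so input = -41.7 + 10.5 = -31.2 dBFS.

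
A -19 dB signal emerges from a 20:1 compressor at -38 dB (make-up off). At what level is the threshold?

Let T be the threshold. Output overshoot = (input overshoot)/R, so -38 − T = (-19 − T)/20.
20·(-38 − T) = -19 − T → 19·T = -760 − (-19) = -741.
T = -741/19 = -39 dB.

-39 dB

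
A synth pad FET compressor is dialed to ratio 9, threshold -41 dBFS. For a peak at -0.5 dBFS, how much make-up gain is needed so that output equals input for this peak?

36 dB

Overshoot 40.5 dB → 40.5/9 = 4.5 dB after compression, so the compressed level is -41 + 4.5 = -36.5 dBFS.
Make-up = target − compressed = -0.5 − (-36.5) = 36 dB.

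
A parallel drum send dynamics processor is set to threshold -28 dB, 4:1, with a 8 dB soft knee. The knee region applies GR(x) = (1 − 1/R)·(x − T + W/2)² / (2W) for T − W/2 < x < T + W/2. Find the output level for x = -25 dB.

x − T + W/2 = -25 − (-28) + 4 = 7.
GR = (1 − 1/4) × 7² / 16 = 0.75 × 49 / 16 = 2.296875 dB.
Output = -25 − 2.296875 = -27.296875 dB.

-27.296875 dB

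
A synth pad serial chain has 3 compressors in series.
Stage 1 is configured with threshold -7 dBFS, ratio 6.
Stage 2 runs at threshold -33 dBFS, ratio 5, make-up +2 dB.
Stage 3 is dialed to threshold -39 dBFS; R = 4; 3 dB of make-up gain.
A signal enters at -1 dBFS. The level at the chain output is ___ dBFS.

Stage 1: overshoot 6 dB → 6/6 = 1 dB → -6 dBFS.
Stage 2: 27 dB above -33 dBFS, reduced 5:1 to 5.4 dB above → -27.6 dBFS; +2 dB make-up → -25.6 dBFS.
Stage 3: overshoot 13.4 dB → 13.4/4 = 3.35 dB → -35.65 dBFS; +3 dB make-up → -32.65 dBFS.

-32.65 dBFS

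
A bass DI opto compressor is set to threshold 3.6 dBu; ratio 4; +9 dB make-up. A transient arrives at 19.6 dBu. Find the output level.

Overshoot: 19.6 − 3.6 = 16 dB.
The 16 dB excess becomes 4 dB after 4:1 reduction.
So the level is 3.6 + 4 = 7.6 dBu; make-up adds 9 dB, giving 16.6 dBu.

16.6 dBu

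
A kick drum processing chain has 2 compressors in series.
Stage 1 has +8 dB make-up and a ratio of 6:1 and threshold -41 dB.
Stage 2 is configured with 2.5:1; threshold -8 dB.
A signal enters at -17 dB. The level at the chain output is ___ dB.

-29 dB

Stage 1: 24 dB above -41 dB, reduced 6:1 to 4 dB above → -37 dB; +8 dB make-up → -29 dB.
Stage 2: -29 dB ≤ -8 dB, so stage 2 doesn't engage; output -29 dB.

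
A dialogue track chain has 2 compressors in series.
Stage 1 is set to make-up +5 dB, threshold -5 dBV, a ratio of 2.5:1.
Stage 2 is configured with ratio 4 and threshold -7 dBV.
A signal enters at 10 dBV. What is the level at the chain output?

Stage 1: 15 dB above -5 dBV, reduced 2.5:1 to 6 dB above → 1 dBV; +5 dB make-up → 6 dBV.
Stage 2: 13 dB above -7 dBV, reduced 4:1 to 3.25 dB above → -3.75 dBV.

-3.75 dBV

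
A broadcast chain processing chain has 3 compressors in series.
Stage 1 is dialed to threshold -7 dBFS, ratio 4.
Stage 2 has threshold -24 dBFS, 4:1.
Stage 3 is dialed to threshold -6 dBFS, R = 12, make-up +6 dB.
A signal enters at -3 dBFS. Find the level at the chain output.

Stage 1: -3 dBFS is 4 dB over -7 dBFS; at 4:1 that becomes 1 dB over, giving -6 dBFS.
Stage 2: -6 dBFS is 18 dB over -24 dBFS; at 4:1 that becomes 4.5 dB over, giving -19.5 dBFS.
Stage 3: -19.5 dBFS ≤ -6 dBFS, so stage 3 doesn't engage; make-up brings it to -13.5 dBFS.

-13.5 dBFS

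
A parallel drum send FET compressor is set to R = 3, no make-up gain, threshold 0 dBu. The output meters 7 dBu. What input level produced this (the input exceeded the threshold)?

21 dBu

Post-compression overshoot = 7 − 0 = 7 dB.
Input overshoot = R × output overshoot = 21 dB → input = 0 + 21 = 21 dBu.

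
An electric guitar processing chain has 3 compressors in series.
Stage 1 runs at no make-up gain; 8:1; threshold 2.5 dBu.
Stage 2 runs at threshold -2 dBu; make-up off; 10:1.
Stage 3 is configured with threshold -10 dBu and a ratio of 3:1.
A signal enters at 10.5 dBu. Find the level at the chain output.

Stage 1: overshoot 8 dB → 8/8 = 1 dB → 3.5 dBu.
Stage 2: 3.5 dBu is 5.5 dB over -2 dBu; at 10:1 that becomes 0.55 dB over, giving -1.45 dBu.
Stage 3: -1.45 dBu is 8.55 dB over -10 dBu; at 3:1 that becomes 2.85 dB over, giving -7.15 dBu.

-7.15 dBu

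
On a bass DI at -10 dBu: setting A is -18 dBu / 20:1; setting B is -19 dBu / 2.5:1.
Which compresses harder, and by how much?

A, by 2.2 dB

A: 8 dB over, compressed to 0.4 dB over, so 7.6 dB of GR.
B: 9 dB over, compressed to 3.6 dB over, so 5.4 dB of GR.
A applies 2.2 dB more gain reduction.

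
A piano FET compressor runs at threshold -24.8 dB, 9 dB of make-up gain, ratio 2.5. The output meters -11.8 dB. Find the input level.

Stripping the +9 dB make-up gives -20.8 dB at the gain stage.
That's 4 dB above the -24.8 dB threshold.
Before 2.5:1 compression the overshoot was 4 × 2.5 = 10 dB, so input = -24.8 + 10 = -14.8 dB.

-14.8 dB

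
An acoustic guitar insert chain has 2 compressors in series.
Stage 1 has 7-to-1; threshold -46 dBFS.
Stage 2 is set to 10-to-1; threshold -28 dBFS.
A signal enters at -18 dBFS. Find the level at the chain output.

-42 dBFS

Stage 1: -18 dBFS is 28 dB over -46 dBFS; at 7:1 that becomes 4 dB over, giving -42 dBFS.
Stage 2: -42 dBFS ≤ -28 dBFS, so stage 2 doesn't engage; output -42 dBFS.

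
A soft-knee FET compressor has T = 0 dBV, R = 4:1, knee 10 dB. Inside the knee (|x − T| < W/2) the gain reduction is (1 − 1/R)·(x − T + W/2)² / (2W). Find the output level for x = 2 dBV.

x − T + W/2 = 2 − 0 + 5 = 7.
GR = (1 − 1/4) × 7² / 20 = 0.75 × 49 / 20 = 1.8375 dB.
Output = 2 − 1.8375 = 0.1625 dBV.

0.1625 dBV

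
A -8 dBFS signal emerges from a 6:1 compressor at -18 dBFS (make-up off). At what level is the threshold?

Input is 12 dB above T (since output overshoot × R = input overshoot: (-18 − T)·6 = -8 − T gives T = -20 dBFS).
Check: -20 + (-8 − (-20))/6 = -20 + 2 = -18 dBFS. ✓

-20 dBFS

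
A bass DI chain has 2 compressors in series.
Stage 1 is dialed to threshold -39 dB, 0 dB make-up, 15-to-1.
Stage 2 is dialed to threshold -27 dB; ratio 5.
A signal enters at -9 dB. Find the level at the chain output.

Stage 1: 30 dB above -39 dB, reduced 15:1 to 2 dB above → -37 dB.
Stage 2: -37 dB ≤ -27 dB, so stage 2 doesn't engage; output -37 dB.

-37 dB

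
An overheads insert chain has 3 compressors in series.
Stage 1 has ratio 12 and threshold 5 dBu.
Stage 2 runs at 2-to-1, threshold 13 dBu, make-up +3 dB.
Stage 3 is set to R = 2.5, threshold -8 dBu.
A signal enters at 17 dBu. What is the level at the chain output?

-1.2 dBu

Stage 1: 12 dB above 5 dBu, reduced 12:1 to 1 dB above → 6 dBu.
Stage 2: below threshold (6 ≤ 13); passes unchanged; make-up brings it to 9 dBu.
Stage 3: overshoot 17 dB → 17/2.5 = 6.8 dB → -1.2 dBu.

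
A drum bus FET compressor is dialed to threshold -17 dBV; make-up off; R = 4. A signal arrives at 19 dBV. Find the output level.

Overshoot: 19 − (-17) = 36 dB.
At 4:1 the overshoot is divided by 4, leaving 9 dB above threshold.
Output = -17 + 9 = -8 dBV.

-8 dBV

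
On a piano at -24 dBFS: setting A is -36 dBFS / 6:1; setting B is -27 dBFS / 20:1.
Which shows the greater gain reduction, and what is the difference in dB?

A, by 7.15 dB

A: 12 dB over, compressed to 2 dB over, so 10 dB of GR.
B: 3 dB over, compressed to 0.15 dB over, so 2.85 dB of GR.
A reduces 7.15 dB more.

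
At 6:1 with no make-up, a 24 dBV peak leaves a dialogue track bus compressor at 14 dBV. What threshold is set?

12 dBV

Let T be the threshold. Output overshoot = (input overshoot)/R, so 14 − T = (24 − T)/6.
6·(14 − T) = 24 − T → 5·T = 84 − 24 = 60.
T = 60/5 = 12 dBV.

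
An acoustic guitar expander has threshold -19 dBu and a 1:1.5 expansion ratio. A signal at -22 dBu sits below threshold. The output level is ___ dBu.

-23.5 dBu

Below threshold, a 1:1.5 expander applies gain = (1.5−1)×(T − x) of attenuation.
(1.5−1) × 3 = 1.5 dB, so output = -22 − 1.5 = -23.5 dBu.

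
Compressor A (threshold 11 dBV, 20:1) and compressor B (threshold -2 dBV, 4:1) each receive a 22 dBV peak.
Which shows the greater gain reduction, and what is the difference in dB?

B, by 7.55 dB

A: GR = 11 − 11/20 = 10.45 dB.
B: GR = 24 − 24/4 = 18 dB.
Difference: 7.55 dB in favour of B.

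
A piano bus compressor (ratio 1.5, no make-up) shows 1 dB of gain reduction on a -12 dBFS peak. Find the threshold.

Gain reduction = -12 − (-13) = 1 dB; output overshoot = GR / (R − 1) = 1 / 0.5 = 2 dB.
Threshold = output − output overshoot = -13 − 2 = -15 dBFS.

-15 dBFS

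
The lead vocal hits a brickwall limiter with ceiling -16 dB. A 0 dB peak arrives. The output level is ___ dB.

At ∞:1, everything above -16 dB is held at the ceiling.

-16 dB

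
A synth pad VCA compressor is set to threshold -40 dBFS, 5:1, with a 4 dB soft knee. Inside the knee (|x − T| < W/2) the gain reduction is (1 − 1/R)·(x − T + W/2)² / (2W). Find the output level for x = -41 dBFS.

x − T + W/2 = -41 − (-40) + 2 = 1.
GR = (1 − 1/5) × 1² / 8 = 0.8 × 1 / 8 = 0.1 dB.
Output = -41 − 0.1 = -41.1 dBFS.

-41.1 dBFS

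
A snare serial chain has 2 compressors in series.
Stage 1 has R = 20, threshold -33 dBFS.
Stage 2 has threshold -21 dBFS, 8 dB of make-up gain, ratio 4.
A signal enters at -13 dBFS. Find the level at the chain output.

Stage 1: -13 dBFS is 20 dB over -33 dBFS; at 20:1 that becomes 1 dB over, giving -32 dBFS.
Stage 2: -32 dBFS is at or below the -21 dBFS threshold — no compression; make-up brings it to -24 dBFS.

-24 dBFS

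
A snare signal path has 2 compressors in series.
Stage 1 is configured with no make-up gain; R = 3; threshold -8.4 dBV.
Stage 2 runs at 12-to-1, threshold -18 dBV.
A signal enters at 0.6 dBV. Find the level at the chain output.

Stage 1: 0.6 dBV is 9 dB over -8.4 dBV; at 3:1 that becomes 3 dB over, giving -5.4 dBV.
Stage 2: 12.6 dB above -18 dBV, reduced 12:1 to 1.05 dB above → -16.95 dBV.

-16.95 dBV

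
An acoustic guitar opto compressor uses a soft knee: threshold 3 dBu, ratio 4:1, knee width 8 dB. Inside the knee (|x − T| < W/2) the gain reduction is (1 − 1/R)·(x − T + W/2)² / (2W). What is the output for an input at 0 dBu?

x − T + W/2 = 0 − 3 + 4 = 1.
GR = (1 − 1/4) × 1² / 16 = 0.75 × 1 / 16 = 0.046875 dB.
Output = 0 − 0.046875 = -0.046875 dBu.

-0.046875 dBu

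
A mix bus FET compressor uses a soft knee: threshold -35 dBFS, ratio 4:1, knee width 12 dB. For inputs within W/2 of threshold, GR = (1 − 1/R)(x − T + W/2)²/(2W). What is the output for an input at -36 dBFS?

x − T + W/2 = -36 − (-35) + 6 = 5.
GR = (1 − 1/4) × 5² / 24 = 0.75 × 25 / 24 = 0.78125 dB.
Output = -36 − 0.78125 = -36.78125 dBFS.

-36.78125 dBFS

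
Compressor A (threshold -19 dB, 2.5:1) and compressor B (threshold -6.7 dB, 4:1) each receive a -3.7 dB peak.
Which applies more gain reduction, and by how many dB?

A, by 6.93 dB

A: GR = 15.3 − 15.3/2.5 = 9.18 dB.
B: GR = 3 − 3/4 = 2.25 dB.
A reduces 6.93 dB more.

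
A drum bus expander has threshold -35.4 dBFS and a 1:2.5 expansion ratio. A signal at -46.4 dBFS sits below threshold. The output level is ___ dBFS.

The input is 11 dB below the -35.4 dBFS threshold.
A 1:2.5 expander multiplies undershoot by 2.5: 11 × 2.5 = 27.5 dB below threshold.
Output = -35.4 − 27.5 = -62.9 dBFS.

-62.9 dBFS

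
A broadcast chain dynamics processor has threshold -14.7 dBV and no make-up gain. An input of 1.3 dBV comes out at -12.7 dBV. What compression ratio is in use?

Input overshoot = 1.3 − (-14.7) = 16 dB; output overshoot = -12.7 − (-14.7) = 2 dB.
Ratio = 16 / 2 = 8.

8:1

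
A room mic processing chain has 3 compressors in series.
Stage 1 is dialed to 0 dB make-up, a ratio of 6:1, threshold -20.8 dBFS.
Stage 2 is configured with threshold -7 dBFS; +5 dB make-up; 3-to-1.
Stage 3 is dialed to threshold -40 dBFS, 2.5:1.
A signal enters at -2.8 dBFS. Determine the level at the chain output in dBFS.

-29.12 dBFS

Stage 1: 18 dB above -20.8 dBFS, reduced 6:1 to 3 dB above → -17.8 dBFS.
Stage 2: -17.8 dBFS ≤ -7 dBFS, so stage 2 doesn't engage; make-up brings it to -12.8 dBFS.
Stage 3: -12.8 dBFS is 27.2 dB over -40 dBFS; at 2.5:1 that becomes 10.88 dB over, giving -29.12 dBFS.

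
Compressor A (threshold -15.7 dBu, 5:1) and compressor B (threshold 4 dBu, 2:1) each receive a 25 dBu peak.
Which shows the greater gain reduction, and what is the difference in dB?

A: overshoot 40.7 dB → output overshoot 8.14 dB → GR 32.56 dB.
B: overshoot 21 dB → output overshoot 10.5 dB → GR 10.5 dB.
A reduces 22.06 dB more.

A, by 22.06 dB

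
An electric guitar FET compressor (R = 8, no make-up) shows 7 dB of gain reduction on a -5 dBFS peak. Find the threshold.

-13 dBFS

Gain reduction = -5 − (-12) = 7 dB; output overshoot = GR / (R − 1) = 7 / 7 = 1 dB.
Threshold = output − output overshoot = -12 − 1 = -13 dBFS.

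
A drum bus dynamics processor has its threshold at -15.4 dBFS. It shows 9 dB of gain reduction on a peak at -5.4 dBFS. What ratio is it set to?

10:1

Input overshoot = -5.4 − (-15.4) = 10 dB.
Output overshoot = 10 − 9 = 1 dB.
Ratio = input overshoot / output overshoot = 10 / 1 = 10.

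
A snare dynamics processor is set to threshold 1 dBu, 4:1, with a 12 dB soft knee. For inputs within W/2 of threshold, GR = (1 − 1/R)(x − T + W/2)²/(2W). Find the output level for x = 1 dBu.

-0.125 dBu

x − T + W/2 = 1 − 1 + 6 = 6.
GR = (1 − 1/4) × 6² / 24 = 0.75 × 36 / 24 = 1.125 dB.
Output = 1 − 1.125 = -0.125 dBu.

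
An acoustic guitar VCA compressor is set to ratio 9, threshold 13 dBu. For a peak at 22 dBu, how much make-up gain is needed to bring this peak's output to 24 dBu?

Overshoot 9 dB → 9/9 = 1 dB after compression, so the compressed level is 13 + 1 = 14 dBu.
Make-up = target − compressed = 24 − 14 = 10 dB.

10 dB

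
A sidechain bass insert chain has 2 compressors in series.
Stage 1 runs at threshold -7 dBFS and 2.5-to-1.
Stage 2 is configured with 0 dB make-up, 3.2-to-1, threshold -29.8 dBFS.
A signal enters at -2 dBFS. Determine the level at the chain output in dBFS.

Stage 1: -2 dBFS is 5 dB over -7 dBFS; at 2.5:1 that becomes 2 dB over, giving -5 dBFS.
Stage 2: -5 dBFS is 24.8 dB over -29.8 dBFS; at 3.2:1 that becomes 7.75 dB over, giving -22.05 dBFS.

-22.05 dBFS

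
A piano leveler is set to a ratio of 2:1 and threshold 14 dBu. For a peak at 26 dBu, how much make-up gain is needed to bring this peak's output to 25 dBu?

5 dB

The peak compresses to 14 + 12/2 = 20 dBu.
To reach 25 dBu requires 25 − 20 = 5 dB of make-up.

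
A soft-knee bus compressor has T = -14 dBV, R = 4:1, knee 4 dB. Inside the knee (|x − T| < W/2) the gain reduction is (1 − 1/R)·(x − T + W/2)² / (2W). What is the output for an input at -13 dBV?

x − T + W/2 = -13 − (-14) + 2 = 3.
GR = (1 − 1/4) × 3² / 8 = 0.75 × 9 / 8 = 0.84375 dB.
Output = -13 − 0.84375 = -13.84375 dBV.

-13.84375 dBV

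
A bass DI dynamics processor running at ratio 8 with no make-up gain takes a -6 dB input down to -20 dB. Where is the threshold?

Gain reduction = -6 − (-20) = 14 dB; output overshoot = GR / (R − 1) = 14 / 7 = 2 dB.
Threshold = output − output overshoot = -20 − 2 = -22 dB.

-22 dB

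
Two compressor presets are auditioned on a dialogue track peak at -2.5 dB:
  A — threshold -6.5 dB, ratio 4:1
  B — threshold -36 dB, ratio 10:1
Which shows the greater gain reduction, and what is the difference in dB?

A: GR = 4 − 4/4 = 3 dB.
B: GR = 33.5 − 33.5/10 = 30.15 dB.
Difference: 27.15 dB in favour of B.

B, by 27.15 dB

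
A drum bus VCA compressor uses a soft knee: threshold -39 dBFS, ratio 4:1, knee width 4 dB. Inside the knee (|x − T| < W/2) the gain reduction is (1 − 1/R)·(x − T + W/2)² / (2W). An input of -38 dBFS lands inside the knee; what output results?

x − T + W/2 = -38 − (-39) + 2 = 3.
GR = (1 − 1/4) × 3² / 8 = 0.75 × 9 / 8 = 0.84375 dB.
Output = -38 − 0.84375 = -38.84375 dBFS.

-38.84375 dBFS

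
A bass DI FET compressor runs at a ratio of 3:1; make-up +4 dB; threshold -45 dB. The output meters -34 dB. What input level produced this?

Stripping the +4 dB make-up gives -38 dB at the gain stage.
The compressed level sits -38 − (-45) = 7 dB over threshold.
Input overshoot = R × output overshoot = 21 dB → input = -45 + 21 = -24 dB.

-24 dB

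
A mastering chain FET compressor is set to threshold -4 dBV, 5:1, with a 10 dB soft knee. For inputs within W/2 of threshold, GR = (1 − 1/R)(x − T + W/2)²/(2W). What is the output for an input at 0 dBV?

x − T + W/2 = 0 − (-4) + 5 = 9.
GR = (1 − 1/5) × 9² / 20 = 0.8 × 81 / 20 = 3.24 dB.
Output = 0 − 3.24 = -3.24 dBV.

-3.24 dBV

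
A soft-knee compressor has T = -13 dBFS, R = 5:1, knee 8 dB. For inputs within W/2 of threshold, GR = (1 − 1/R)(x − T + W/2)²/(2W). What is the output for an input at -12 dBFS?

x − T + W/2 = -12 − (-13) + 4 = 5.
GR = (1 − 1/5) × 5² / 16 = 0.8 × 25 / 16 = 1.25 dB.
Output = -12 − 1.25 = -13.25 dBFS.

-13.25 dBFS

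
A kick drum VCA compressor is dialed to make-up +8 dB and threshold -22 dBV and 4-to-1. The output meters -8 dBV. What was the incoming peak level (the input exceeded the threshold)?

2 dBV

Stripping the +8 dB make-up gives -16 dBV at the gain stage.
That's 6 dB above the -22 dBV threshold.
Undo the ratio: input overshoot = 6 × 4 = 24 dB, giving input = 2 dBV.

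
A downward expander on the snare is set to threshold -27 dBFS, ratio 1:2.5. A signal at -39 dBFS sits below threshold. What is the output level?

-57 dBFS

Below threshold, a 1:2.5 expander applies gain = (2.5−1)×(T − x) of attenuation.
(2.5−1) × 12 = 18 dB, so output = -39 − 18 = -57 dBFS.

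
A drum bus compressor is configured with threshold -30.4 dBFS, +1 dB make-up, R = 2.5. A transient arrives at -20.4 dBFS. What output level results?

-25.4 dBFS

-20.4 dBFS sits 10 dB over threshold.
At 2.5:1 the overshoot is divided by 2.5, leaving 4 dB above threshold.
Output = -30.4 + 4 = -26.4 dBFS; make-up adds 1 dB, giving -25.4 dBFS.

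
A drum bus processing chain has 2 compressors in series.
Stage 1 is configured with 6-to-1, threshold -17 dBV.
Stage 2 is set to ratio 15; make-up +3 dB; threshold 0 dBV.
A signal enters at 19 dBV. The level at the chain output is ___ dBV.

-8 dBV

Stage 1: 36 dB above -17 dBV, reduced 6:1 to 6 dB above → -11 dBV.
Stage 2: -11 dBV ≤ 0 dBV, so stage 2 doesn't engage; make-up brings it to -8 dBV.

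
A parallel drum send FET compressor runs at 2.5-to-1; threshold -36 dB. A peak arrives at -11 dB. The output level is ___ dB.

-26 dB

Overshoot: -11 − (-36) = 25 dB.
2.5:1 compression reduces that to 25/2.5 = 10 dB over.
That puts the output at -26 dB.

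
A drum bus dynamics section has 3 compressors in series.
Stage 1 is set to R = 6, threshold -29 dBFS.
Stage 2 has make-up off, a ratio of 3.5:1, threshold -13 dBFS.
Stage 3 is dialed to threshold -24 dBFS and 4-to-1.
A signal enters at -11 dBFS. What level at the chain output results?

-26 dBFS

Stage 1: overshoot 18 dB → 18/6 = 3 dB → -26 dBFS.
Stage 2: -26 dBFS ≤ -13 dBFS, so stage 2 doesn't engage; output -26 dBFS.
Stage 3: -26 dBFS ≤ -24 dBFS, so stage 3 doesn't engage; output -26 dBFS.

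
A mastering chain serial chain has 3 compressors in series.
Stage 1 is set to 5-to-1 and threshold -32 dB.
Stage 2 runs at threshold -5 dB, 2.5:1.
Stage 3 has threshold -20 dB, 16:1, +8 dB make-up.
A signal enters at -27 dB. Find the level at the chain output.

Stage 1: -27 dB is 5 dB over -32 dB; at 5:1 that becomes 1 dB over, giving -31 dB.
Stage 2: -31 dB is at or below the -5 dB threshold — no compression; output -31 dB.
Stage 3: -31 dB ≤ -20 dB, so stage 3 doesn't engage; make-up brings it to -23 dB.

-23 dB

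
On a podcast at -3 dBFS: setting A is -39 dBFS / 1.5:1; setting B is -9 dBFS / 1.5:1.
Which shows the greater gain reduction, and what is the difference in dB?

A: 36 dB over, compressed to 24 dB over, so 12 dB of GR.
B: 6 dB over, compressed to 4 dB over, so 2 dB of GR.
A reduces 10 dB more.

A, by 10 dB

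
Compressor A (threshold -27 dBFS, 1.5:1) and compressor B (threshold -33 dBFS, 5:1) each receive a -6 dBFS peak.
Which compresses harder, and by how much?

B, by 14.6 dB

A: overshoot 21 dB → output overshoot 14 dB → GR 7 dB.
B: overshoot 27 dB → output overshoot 5.4 dB → GR 21.6 dB.
B applies 14.6 dB more gain reduction.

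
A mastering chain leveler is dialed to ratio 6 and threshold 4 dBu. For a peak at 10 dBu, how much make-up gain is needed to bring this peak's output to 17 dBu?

12 dB

Without make-up, output = threshold + overshoot/6 = 4 + 1 = 5 dBu.
Gap to target: 12 dB.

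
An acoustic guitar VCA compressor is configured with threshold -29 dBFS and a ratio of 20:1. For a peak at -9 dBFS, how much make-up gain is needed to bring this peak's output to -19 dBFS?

9 dB

The peak compresses to -29 + 20/20 = -28 dBFS.
To reach -19 dBFS requires -19 − (-28) = 9 dB of make-up.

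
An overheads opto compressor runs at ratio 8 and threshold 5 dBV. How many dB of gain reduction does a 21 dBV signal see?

21 dBV exceeds the threshold by 16 dB.
A 8:1 ratio leaves 2 dB of that excess.
GR = overshoot in − overshoot out = 16 − 2 = 14 dB.

14 dB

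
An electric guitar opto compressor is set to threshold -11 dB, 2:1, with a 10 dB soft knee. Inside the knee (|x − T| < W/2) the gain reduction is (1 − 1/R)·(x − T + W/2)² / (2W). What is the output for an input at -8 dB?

-9.6 dB

x − T + W/2 = -8 − (-11) + 5 = 8.
GR = (1 − 1/2) × 8² / 20 = 0.5 × 64 / 20 = 1.6 dB.
Output = -8 − 1.6 = -9.6 dB.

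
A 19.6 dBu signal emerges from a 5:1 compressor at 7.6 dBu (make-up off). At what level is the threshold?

4.6 dBu

Let T be the threshold. Output overshoot = (input overshoot)/R, so 7.6 − T = (19.6 − T)/5.
5·(7.6 − T) = 19.6 − T → 4·T = 38 − 19.6 = 18.4.
T = 18.4/4 = 4.6 dBu.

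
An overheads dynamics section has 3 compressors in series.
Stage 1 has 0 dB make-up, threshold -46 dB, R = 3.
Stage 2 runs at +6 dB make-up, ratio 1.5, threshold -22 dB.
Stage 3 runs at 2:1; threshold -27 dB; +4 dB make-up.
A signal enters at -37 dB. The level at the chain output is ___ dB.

-33 dB

Stage 1: 9 dB above -46 dB, reduced 3:1 to 3 dB above → -43 dB.
Stage 2: -43 dB is at or below the -22 dB threshold — no compression; make-up brings it to -37 dB.
Stage 3: -37 dB is at or below the -27 dB threshold — no compression; make-up brings it to -33 dB.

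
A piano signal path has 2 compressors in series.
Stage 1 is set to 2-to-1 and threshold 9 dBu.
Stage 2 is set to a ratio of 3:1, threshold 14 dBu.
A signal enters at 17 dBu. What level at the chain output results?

Stage 1: overshoot 8 dB → 8/2 = 4 dB → 13 dBu.
Stage 2: below threshold (13 ≤ 14); passes unchanged; output 13 dBu.

13 dBu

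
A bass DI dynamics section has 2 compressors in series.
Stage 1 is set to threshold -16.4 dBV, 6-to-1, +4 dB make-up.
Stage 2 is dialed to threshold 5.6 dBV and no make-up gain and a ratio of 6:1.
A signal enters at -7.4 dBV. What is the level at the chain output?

-10.9 dBV

Stage 1: overshoot 9 dB → 9/6 = 1.5 dB → -14.9 dBV; +4 dB make-up → -10.9 dBV.
Stage 2: -10.9 dBV is at or below the 5.6 dBV threshold — no compression; output -10.9 dBV.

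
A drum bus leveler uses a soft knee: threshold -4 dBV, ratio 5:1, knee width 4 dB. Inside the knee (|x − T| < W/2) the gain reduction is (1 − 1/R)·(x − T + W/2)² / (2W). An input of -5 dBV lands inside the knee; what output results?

-5.1 dBV

x − T + W/2 = -5 − (-4) + 2 = 1.
GR = (1 − 1/5) × 1² / 8 = 0.8 × 1 / 8 = 0.1 dB.
Output = -5 − 0.1 = -5.1 dBV.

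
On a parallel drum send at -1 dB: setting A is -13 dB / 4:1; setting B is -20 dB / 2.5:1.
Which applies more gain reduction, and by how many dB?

A: overshoot 12 dB → output overshoot 3 dB → GR 9 dB.
B: overshoot 19 dB → output overshoot 7.6 dB → GR 11.4 dB.
B reduces 2.4 dB more.

B, by 2.4 dB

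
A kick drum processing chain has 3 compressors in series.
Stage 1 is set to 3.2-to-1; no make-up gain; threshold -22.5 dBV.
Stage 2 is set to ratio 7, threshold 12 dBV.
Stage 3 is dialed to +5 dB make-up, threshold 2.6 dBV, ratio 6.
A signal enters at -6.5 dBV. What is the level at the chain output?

-12.5 dBV

Stage 1: 16 dB above -22.5 dBV, reduced 3.2:1 to 5 dB above → -17.5 dBV.
Stage 2: below threshold (-17.5 ≤ 12); passes unchanged; output -17.5 dBV.
Stage 3: below threshold (-17.5 ≤ 2.6); passes unchanged; make-up brings it to -12.5 dBV.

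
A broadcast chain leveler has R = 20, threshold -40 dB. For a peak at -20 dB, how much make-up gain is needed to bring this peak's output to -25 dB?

Without make-up, output = threshold + overshoot/20 = -40 + 1 = -39 dB.
Gap to target: 14 dB.

14 dB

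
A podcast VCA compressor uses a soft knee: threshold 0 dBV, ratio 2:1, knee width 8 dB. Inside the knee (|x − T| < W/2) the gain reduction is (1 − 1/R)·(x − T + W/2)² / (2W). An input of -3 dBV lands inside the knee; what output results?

x − T + W/2 = -3 − 0 + 4 = 1.
GR = (1 − 1/2) × 1² / 16 = 0.5 × 1 / 16 = 0.03125 dB.
Output = -3 − 0.03125 = -3.03125 dBV.

-3.03125 dBV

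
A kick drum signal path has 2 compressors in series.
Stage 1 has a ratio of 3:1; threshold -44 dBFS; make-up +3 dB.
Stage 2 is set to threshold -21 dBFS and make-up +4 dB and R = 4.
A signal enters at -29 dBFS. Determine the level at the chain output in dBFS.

Stage 1: 15 dB above -44 dBFS, reduced 3:1 to 5 dB above → -39 dBFS; +3 dB make-up → -36 dBFS.
Stage 2: below threshold (-36 ≤ -21); passes unchanged; make-up brings it to -32 dBFS.

-32 dBFS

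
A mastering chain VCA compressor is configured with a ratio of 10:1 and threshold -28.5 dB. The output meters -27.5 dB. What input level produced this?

The compressed level sits -27.5 − (-28.5) = 1 dB over threshold.
Input overshoot = R × output overshoot = 10 dB → input = -28.5 + 10 = -18.5 dB.

-18.5 dB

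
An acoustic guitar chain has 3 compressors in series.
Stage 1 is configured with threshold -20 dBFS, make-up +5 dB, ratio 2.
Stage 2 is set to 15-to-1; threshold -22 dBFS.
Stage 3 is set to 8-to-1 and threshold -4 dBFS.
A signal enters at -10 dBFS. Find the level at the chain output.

-21.2 dBFS

Stage 1: overshoot 10 dB → 10/2 = 5 dB → -15 dBFS; +5 dB make-up → -10 dBFS.
Stage 2: -10 dBFS is 12 dB over -22 dBFS; at 15:1 that becomes 0.8 dB over, giving -21.2 dBFS.
Stage 3: -21.2 dBFS ≤ -4 dBFS, so stage 3 doesn't engage; output -21.2 dBFS.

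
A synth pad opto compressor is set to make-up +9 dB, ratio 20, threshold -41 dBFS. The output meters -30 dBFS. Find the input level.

-1 dBFS

Before make-up, the level was -30 − 9 = -39 dBFS.
The compressed level sits -39 − (-41) = 2 dB over threshold.
Before 20:1 compression the overshoot was 2 × 20 = 40 dB, so input = -41 + 40 = -1 dBFS.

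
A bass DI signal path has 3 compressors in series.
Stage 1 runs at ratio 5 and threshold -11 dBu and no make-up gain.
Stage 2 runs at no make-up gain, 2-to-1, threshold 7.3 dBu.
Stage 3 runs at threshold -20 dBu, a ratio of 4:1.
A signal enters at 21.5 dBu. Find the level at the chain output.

Stage 1: overshoot 32.5 dB → 32.5/5 = 6.5 dB → -4.5 dBu.
Stage 2: -4.5 dBu is at or below the 7.3 dBu threshold — no compression; output -4.5 dBu.
Stage 3: -4.5 dBu is 15.5 dB over -20 dBu; at 4:1 that becomes 3.875 dB over, giving -16.125 dBu.

-16.125 dBu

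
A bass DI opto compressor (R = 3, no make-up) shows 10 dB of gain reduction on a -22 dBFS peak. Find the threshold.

-37 dBFS

Input is 15 dB above T (since output overshoot × R = input overshoot: (-32 − T)·3 = -22 − T gives T = -37 dBFS).
Check: -37 + (-22 − (-37))/3 = -37 + 5 = -32 dBFS. ✓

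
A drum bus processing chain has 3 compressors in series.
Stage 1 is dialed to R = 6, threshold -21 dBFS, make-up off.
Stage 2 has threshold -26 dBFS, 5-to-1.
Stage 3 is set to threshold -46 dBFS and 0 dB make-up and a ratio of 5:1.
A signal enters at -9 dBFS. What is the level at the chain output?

-41.72 dBFS

Stage 1: -9 dBFS is 12 dB over -21 dBFS; at 6:1 that becomes 2 dB over, giving -19 dBFS.
Stage 2: 7 dB above -26 dBFS, reduced 5:1 to 1.4 dB above → -24.6 dBFS.
Stage 3: 21.4 dB above -46 dBFS, reduced 5:1 to 4.28 dB above → -41.72 dBFS.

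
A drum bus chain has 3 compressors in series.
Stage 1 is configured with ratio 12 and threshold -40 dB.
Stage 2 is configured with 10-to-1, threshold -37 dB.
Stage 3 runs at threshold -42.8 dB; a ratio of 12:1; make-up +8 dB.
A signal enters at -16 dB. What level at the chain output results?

-34.4 dB

Stage 1: -16 dB is 24 dB over -40 dB; at 12:1 that becomes 2 dB over, giving -38 dB.
Stage 2: -38 dB is at or below the -37 dB threshold — no compression; output -38 dB.
Stage 3: overshoot 4.8 dB → 4.8/12 = 0.4 dB → -42.4 dB; +8 dB make-up → -34.4 dB.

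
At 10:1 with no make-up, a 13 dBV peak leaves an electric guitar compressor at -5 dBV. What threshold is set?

Gain reduction = 13 − (-5) = 18 dB; output overshoot = GR / (R − 1) = 18 / 9 = 2 dB.
Threshold = output − output overshoot = -5 − 2 = -7 dBV.

-7 dBV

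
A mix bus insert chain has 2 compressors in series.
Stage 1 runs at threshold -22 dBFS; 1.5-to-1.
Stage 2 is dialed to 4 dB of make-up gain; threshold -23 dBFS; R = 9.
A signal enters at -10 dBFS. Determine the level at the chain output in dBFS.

Stage 1: overshoot 12 dB → 12/1.5 = 8 dB → -14 dBFS.
Stage 2: -14 dBFS is 9 dB over -23 dBFS; at 9:1 that becomes 1 dB over, giving -22 dBFS; +4 dB make-up → -18 dBFS.

-18 dBFS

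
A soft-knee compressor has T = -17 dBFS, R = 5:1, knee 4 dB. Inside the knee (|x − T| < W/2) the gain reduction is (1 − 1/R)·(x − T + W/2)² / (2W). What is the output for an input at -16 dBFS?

x − T + W/2 = -16 − (-17) + 2 = 3.
GR = (1 − 1/5) × 3² / 8 = 0.8 × 9 / 8 = 0.9 dB.
Output = -16 − 0.9 = -16.9 dBFS.

-16.9 dBFS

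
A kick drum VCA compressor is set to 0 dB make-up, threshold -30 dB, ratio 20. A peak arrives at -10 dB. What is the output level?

-29 dB

-10 dB sits 20 dB over threshold.
The 20 dB excess becomes 1 dB after 20:1 reduction.
That puts the output at -29 dB.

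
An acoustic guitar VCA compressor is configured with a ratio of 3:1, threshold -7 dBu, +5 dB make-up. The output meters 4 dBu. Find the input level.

11 dBu

Before make-up, the level was 4 − 5 = -1 dBu.
That's 6 dB above the -7 dBu threshold.
Before 3:1 compression the overshoot was 6 × 3 = 18 dB, so input = -7 + 18 = 11 dBu.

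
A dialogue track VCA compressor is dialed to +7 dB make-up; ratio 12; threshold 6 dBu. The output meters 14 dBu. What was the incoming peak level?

Stripping the +7 dB make-up gives 7 dBu at the gain stage.
Post-compression overshoot = 7 − 6 = 1 dB.
Input overshoot = R × output overshoot = 12 dB → input = 6 + 12 = 18 dBu.

18 dBu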